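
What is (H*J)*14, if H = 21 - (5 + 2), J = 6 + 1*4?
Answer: 1960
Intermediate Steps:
J = 10 (J = 6 + 4 = 10)
H = 14 (H = 21 - 1*7 = 21 - 7 = 14)
(H*J)*14 = (14*10)*14 = 140*14 = 1960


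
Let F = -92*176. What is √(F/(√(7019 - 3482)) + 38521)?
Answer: √(5949529929 - 2121152*√393)/393 ≈ 195.57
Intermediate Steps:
F = -16192
√(F/(√(7019 - 3482)) + 38521) = √(-16192/√(7019 - 3482) + 38521) = √(-16192*√393/1179 + 38521) = √(38521 - 16192*√393/1179)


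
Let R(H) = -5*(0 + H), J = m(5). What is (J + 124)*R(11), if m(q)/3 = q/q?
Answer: -6985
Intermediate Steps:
m(q) = 3 (m(q) = 3*(q/q) = 3*1 = 3)
J = 3
R(H) = -5*H
(J + 124)*R(11) = (3 + 124)*(-5*11) = 127*(-55) = -6985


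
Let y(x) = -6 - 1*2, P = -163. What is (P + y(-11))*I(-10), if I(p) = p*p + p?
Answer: -15390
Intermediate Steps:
I(p) = p + p**2 (I(p) = p**2 + p = p + p**2)
y(x) = -8 (y(x) = -6 - 2 = -8)
(P + y(-11))*I(-10) = (-163 - 8)*(-10*(1 - 10)) = -(-1710)*(-9) = -171*90 = -15390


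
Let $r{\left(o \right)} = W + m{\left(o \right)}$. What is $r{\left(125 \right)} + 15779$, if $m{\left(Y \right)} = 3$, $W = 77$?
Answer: $15859$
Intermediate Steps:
$r{\left(o \right)} = 80$ ($r{\left(o \right)} = 77 + 3 = 80$)
$r{\left(125 \right)} + 15779 = 80 + 15779 = 15859$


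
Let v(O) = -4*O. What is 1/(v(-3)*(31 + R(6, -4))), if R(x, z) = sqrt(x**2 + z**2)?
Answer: 31/10908 - sqrt(13)/5454 ≈ 0.0021809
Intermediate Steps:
1/(v(-3)*(31 + R(6, -4))) = 1/((-4*(-3))*(31 + sqrt(6**2 + (-4)**2))) = 1/(12*(31 + sqrt(36 + 16))) = 1/(12*(31 + sqrt(52))) = 1/(12*(31 + 2*sqrt(13))) = 1/(372 + 24*sqrt(13))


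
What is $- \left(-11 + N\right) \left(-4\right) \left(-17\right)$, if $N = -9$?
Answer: $1360$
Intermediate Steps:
$- \left(-11 + N\right) \left(-4\right) \left(-17\right) = - \left(-11 - 9\right) \left(-4\right) \left(-17\right) = - \left(-20\right) \left(-4\right) \left(-17\right) = \left(-1\right) 80 \left(-17\right) = \left(-80\right) \left(-17\right) = 1360$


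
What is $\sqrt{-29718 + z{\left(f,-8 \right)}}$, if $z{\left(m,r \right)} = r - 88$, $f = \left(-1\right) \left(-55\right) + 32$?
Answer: $i \sqrt{29814} \approx 172.67 i$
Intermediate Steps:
$f = 87$ ($f = 55 + 32 = 87$)
$z{\left(m,r \right)} = -88 + r$
$\sqrt{-29718 + z{\left(f,-8 \right)}} = \sqrt{-29718 - 96} = \sqrt{-29814} = i \sqrt{29814}$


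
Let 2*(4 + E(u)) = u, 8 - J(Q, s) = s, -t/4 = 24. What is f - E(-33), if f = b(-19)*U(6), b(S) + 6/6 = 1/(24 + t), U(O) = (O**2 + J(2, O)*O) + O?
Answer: -137/4 ≈ -34.250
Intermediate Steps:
t = -96 (t = -4*24 = -96)
J(Q, s) = 8 - s
U(O) = O + O**2 + O*(8 - O) (U(O) = (O**2 + (8 - O)*O) + O = (O**2 + O*(8 - O)) + O = O + O**2 + O*(8 - O))
E(u) = -4 + u/2
b(S) = -73/72 (b(S) = -1 + 1/(24 - 96) = -1 + 1/(-72) = -1 - 1/72 = -73/72)
f = -219/4 (f = -73*6/8 = -73/72*54 = -219/4 ≈ -54.750)
f - E(-33) = -219/4 - (-4 + (1/2)*(-33)) = -219/4 - (-4 - 33/2) = -219/4 - 1*(-41/2) = -219/4 + 41/2 = -137/4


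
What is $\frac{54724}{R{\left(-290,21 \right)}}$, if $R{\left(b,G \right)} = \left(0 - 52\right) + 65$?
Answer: $\frac{54724}{13} \approx 4209.5$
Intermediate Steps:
$R{\left(b,G \right)} = 13$ ($R{\left(b,G \right)} = -52 + 65 = 13$)
$\frac{54724}{R{\left(-290,21 \right)}} = \frac{54724}{13}$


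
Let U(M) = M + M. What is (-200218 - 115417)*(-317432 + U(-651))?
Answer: 100603606090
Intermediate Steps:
U(M) = 2*M
(-200218 - 115417)*(-317432 + U(-651)) = (-200218 - 115417)*(-317432 + 2*(-651)) = -315635*(-317432 - 1302) = -315635*(-318734) = 100603606090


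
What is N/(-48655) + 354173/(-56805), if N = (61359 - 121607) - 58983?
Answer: -2091874072/552769455 ≈ -3.7844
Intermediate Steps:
N = -119231 (N = -60248 - 58983 = -119231)
N/(-48655) + 354173/(-56805) = -119231/(-48655) + 354173/(-56805) = -119231*(-1/48655) + 354173*(-1/56805) = 119231/48655 - 354173/56805 = -2091874072/552769455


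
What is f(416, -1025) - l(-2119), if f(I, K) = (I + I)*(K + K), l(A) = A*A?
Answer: -6195761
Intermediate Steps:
l(A) = A**2
f(I, K) = 4*I*K (f(I, K) = (2*I)*(2*K) = 4*I*K)
f(416, -1025) - l(-2119) = 4*416*(-1025) - 1*(-2119)**2 = -1705600 - 1*4490161 = -1705600 - 4490161 = -6195761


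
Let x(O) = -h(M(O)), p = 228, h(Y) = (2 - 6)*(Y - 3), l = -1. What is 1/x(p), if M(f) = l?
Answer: -1/16 ≈ -0.062500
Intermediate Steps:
M(f) = -1
h(Y) = 12 - 4*Y (h(Y) = -4*(-3 + Y) = 12 - 4*Y)
x(O) = -16 (x(O) = -(12 - 4*(-1)) = -(12 + 4) = -1*16 = -16)
1/x(p) = 1/(-16) = -1/16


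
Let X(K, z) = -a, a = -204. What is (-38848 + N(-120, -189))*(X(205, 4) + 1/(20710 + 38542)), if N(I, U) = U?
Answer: -471856185133/59252 ≈ -7.9636e+6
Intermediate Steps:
X(K, z) = 204 (X(K, z) = -1*(-204) = 204)
(-38848 + N(-120, -189))*(X(205, 4) + 1/(20710 + 38542)) = (-38848 - 189)*(204 + 1/(20710 + 38542)) = -39037*(204 + 1/59252) = -39037*12087409/59252 = -471856185133/59252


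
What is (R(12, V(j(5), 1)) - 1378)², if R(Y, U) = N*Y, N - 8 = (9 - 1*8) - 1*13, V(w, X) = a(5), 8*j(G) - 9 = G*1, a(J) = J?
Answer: 2033476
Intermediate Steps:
j(G) = 9/8 + G/8 (j(G) = 9/8 + (G*1)/8 = 9/8 + G/8)
V(w, X) = 5
N = -4 (N = 8 + ((9 - 1*8) - 1*13) = 8 + ((9 - 8) - 13) = 8 + (1 - 13) = 8 - 12 = -4)
R(Y, U) = -4*Y
(R(12, V(j(5), 1)) - 1378)² = (-4*12 - 1378)² = (-48 - 1378)² = (-1426)² = 2033476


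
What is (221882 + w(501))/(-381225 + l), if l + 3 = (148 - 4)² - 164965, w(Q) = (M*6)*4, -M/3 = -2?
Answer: -222026/525457 ≈ -0.42254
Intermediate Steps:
M = 6 (M = -3*(-2) = 6)
w(Q) = 144 (w(Q) = (6*6)*4 = 36*4 = 144)
l = -144232 (l = -3 + ((148 - 4)² - 164965) = -3 + (144² - 164965) = -3 + (20736 - 164965) = -3 - 144229 = -144232)
(221882 + w(501))/(-381225 + l) = (221882 + 144)/(-381225 - 144232) = 222026/(-525457) = 222026*(-1/525457) = -222026/525457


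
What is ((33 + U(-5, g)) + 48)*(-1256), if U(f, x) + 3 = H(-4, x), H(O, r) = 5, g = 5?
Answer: -104248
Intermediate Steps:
U(f, x) = 2 (U(f, x) = -3 + 5 = 2)
((33 + U(-5, g)) + 48)*(-1256) = ((33 + 2) + 48)*(-1256) = (35 + 48)*(-1256) = 83*(-1256) = -104248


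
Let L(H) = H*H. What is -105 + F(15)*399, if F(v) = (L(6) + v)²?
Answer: 1037694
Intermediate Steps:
L(H) = H²
F(v) = (36 + v)² (F(v) = (6² + v)² = (36 + v)²)
-105 + F(15)*399 = -105 + (36 + 15)²*399 = -105 + 51²*399 = -105 + 2601*399 = -105 + 1037799 = 1037694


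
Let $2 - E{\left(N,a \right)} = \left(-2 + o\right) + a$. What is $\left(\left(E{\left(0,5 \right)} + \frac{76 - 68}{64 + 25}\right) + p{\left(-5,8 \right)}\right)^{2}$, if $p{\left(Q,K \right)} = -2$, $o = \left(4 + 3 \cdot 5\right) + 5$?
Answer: $\frac{5736025}{7921} \approx 724.15$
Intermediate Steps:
$o = 24$ ($o = \left(4 + 15\right) + 5 = 19 + 5 = 24$)
$E{\left(N,a \right)} = -20 - a$ ($E{\left(N,a \right)} = 2 - \left(\left(-2 + 24\right) + a\right) = 2 - \left(22 + a\right) = -20 - a$)
$\left(\left(E{\left(0,5 \right)} + \frac{76 - 68}{64 + 25}\right) + p{\left(-5,8 \right)}\right)^{2} = \left(\left(\left(-20 - 5\right) + \frac{76 - 68}{64 + 25}\right) - 2\right)^{2} = \left(\left(\left(-20 - 5\right) + \frac{8}{89}\right) - 2\right)^{2} = \left(\left(-25 + 8 \cdot \frac{1}{89}\right) - 2\right)^{2} = \left(\left(-25 + \frac{8}{89}\right) - 2\right)^{2} = \left(- \frac{2217}{89} - 2\right)^{2} = \left(- \frac{2395}{89}\right)^{2} = \frac{5736025}{7921}$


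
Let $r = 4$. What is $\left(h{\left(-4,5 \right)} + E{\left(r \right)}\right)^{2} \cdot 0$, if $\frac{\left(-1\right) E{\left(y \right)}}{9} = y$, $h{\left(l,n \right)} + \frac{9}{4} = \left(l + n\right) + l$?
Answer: $0$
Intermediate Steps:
$h{\left(l,n \right)} = - \frac{9}{4} + n + 2 l$ ($h{\left(l,n \right)} = - \frac{9}{4} + \left(\left(l + n\right) + l\right) = - \frac{9}{4} + \left(n + 2 l\right) = - \frac{9}{4} + n + 2 l$)
$E{\left(y \right)} = - 9 y$
$\left(h{\left(-4,5 \right)} + E{\left(r \right)}\right)^{2} \cdot 0 = \left(\left(- \frac{9}{4} + 5 + 2 \left(-4\right)\right) - 36\right)^{2} \cdot 0 = \left(\left(- \frac{9}{4} + 5 - 8\right) - 36\right)^{2} \cdot 0 = \left(- \frac{21}{4} - 36\right)^{2} \cdot 0 = \left(- \frac{165}{4}\right)^{2} \cdot 0 = \frac{27225}{16} \cdot 0 = 0$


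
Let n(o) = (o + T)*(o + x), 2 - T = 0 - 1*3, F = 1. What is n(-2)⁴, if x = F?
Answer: 81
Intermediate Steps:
T = 5 (T = 2 - (0 - 1*3) = 2 - (0 - 3) = 2 - 1*(-3) = 2 + 3 = 5)
x = 1
n(o) = (1 + o)*(5 + o) (n(o) = (o + 5)*(o + 1) = (5 + o)*(1 + o) = (1 + o)*(5 + o))
n(-2)⁴ = (5 + (-2)² + 6*(-2))⁴ = (5 + 4 - 12)⁴ = (-3)⁴ = 81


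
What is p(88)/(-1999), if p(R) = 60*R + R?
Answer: -5368/1999 ≈ -2.6853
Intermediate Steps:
p(R) = 61*R
p(88)/(-1999) = (61*88)/(-1999) = 5368*(-1/1999) = -5368/1999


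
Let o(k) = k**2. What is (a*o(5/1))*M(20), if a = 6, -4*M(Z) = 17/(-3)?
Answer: 425/2 ≈ 212.50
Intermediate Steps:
M(Z) = 17/12 (M(Z) = -17/(4*(-3)) = -17*(-1)/(4*3) = -1/4*(-17/3) = 17/12)
(a*o(5/1))*M(20) = (6*(5/1)**2)*(17/12) = (6*(5*1)**2)*(17/12) = (6*5**2)*(17/12) = (6*25)*(17/12) = 150*(17/12) = 425/2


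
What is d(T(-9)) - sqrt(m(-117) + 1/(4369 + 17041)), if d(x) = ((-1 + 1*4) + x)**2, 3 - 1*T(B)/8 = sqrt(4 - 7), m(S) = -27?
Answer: 537 - 432*I*sqrt(3) - I*sqrt(12376457290)/21410 ≈ 537.0 - 753.44*I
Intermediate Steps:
T(B) = 24 - 8*I*sqrt(3) (T(B) = 24 - 8*sqrt(4 - 7) = 24 - 8*I*sqrt(3))
d(x) = (3 + x)**2 (d(x) = ((-1 + 4) + x)**2 = (3 + x)**2)
d(T(-9)) - sqrt(m(-117) + 1/(4369 + 17041)) = (3 + (24 - 8*I*sqrt(3)))**2 - sqrt(-27 + 1/(4369 + 17041)) = (27 - 8*I*sqrt(3))**2 - sqrt(-27 + 1/21410) = (27 - 8*I*sqrt(3))**2 - sqrt(-578069/21410) = (27 - 8*I*sqrt(3))**2 - I*sqrt(12376457290)/21410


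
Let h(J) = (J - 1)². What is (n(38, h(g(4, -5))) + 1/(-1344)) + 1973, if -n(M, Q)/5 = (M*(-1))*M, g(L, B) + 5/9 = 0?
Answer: 12355391/1344 ≈ 9193.0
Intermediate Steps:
g(L, B) = -5/9 (g(L, B) = -5/9 + 0 = -5/9)
h(J) = (-1 + J)²
n(M, Q) = 5*M² (n(M, Q) = -5*M*(-1)*M = -5*(-M)*M = -(-5)*M² = 5*M²)
(n(38, h(g(4, -5))) + 1/(-1344)) + 1973 = (5*38² + 1/(-1344)) + 1973 = (5*1444 - 1/1344) + 1973 = (7220 - 1/1344) + 1973 = 9703679/1344 + 1973 = 12355391/1344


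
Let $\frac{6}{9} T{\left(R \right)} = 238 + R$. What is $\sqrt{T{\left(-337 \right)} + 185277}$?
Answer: $\frac{\sqrt{740514}}{2} \approx 430.27$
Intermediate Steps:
$T{\left(R \right)} = 357 + \frac{3 R}{2}$ ($T{\left(R \right)} = \frac{3 \left(238 + R\right)}{2} = 357 + \frac{3 R}{2}$)
$\sqrt{T{\left(-337 \right)} + 185277} = \sqrt{\left(357 + \frac{3}{2} \left(-337\right)\right) + 185277} = \sqrt{\left(357 - \frac{1011}{2}\right) + 185277} = \sqrt{- \frac{297}{2} + 185277} = \sqrt{\frac{370257}{2}} = \frac{\sqrt{740514}}{2}$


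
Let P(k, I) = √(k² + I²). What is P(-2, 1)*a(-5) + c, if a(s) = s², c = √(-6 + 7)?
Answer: 1 + 25*√5 ≈ 56.902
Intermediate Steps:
c = 1 (c = √1 = 1)
P(k, I) = √(I² + k²)
P(-2, 1)*a(-5) + c = √(1² + (-2)²)*(-5)² + 1 = √(1 + 4)*25 + 1 = √5*25 + 1 = 25*√5 + 1 = 1 + 25*√5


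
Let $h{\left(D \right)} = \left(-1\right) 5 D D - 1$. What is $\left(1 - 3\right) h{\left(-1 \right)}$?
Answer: $12$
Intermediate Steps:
$h{\left(D \right)} = -1 - 5 D^{2}$ ($h{\left(D \right)} = - 5 D^{2} - 1 = -1 - 5 D^{2}$)
$\left(1 - 3\right) h{\left(-1 \right)} = \left(1 - 3\right) \left(-1 - 5 \left(-1\right)^{2}\right) = - 2 \left(-1 - 5\right) = \left(-2\right) \left(-6\right) = 12$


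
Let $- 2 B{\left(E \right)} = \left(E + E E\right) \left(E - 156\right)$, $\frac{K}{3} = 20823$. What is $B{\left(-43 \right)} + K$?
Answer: $242166$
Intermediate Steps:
$K = 62469$ ($K = 3 \cdot 20823 = 62469$)
$B{\left(E \right)} = - \frac{\left(-156 + E\right) \left(E + E^{2}\right)}{2}$ ($B{\left(E \right)} = - \frac{\left(E + E E\right) \left(E - 156\right)}{2} = - \frac{\left(E + E^{2}\right) \left(-156 + E\right)}{2} = - \frac{\left(-156 + E\right) \left(E + E^{2}\right)}{2}$)
$B{\left(-43 \right)} + K = \frac{1}{2} \left(-43\right) \left(156 - \left(-43\right)^{2} + 155 \left(-43\right)\right) + 62469 = \frac{1}{2} \left(-43\right) \left(156 - 1849 - 6665\right) + 62469 = \frac{1}{2} \left(-43\right) \left(-8358\right) + 62469 = 179697 + 62469 = 242166$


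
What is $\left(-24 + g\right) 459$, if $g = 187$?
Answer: $74817$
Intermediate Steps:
$\left(-24 + g\right) 459 = \left(-24 + 187\right) 459 = 163 \cdot 459 = 74817$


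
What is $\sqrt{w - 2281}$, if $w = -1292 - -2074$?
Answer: $i \sqrt{1499} \approx 38.717 i$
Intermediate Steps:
$w = 782$ ($w = -1292 + 2074 = 782$)
$\sqrt{w - 2281} = \sqrt{782 - 2281} = \sqrt{-1499} = i \sqrt{1499}$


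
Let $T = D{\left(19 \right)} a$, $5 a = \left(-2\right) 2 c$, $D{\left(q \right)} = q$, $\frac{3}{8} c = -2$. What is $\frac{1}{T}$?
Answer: $\frac{15}{1216} \approx 0.012336$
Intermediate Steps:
$c = - \frac{16}{3}$ ($c = \frac{8}{3} \left(-2\right) = - \frac{16}{3} \approx -5.3333$)
$a = \frac{64}{15}$ ($a = \frac{\left(-2\right) 2 \left(- \frac{16}{3}\right)}{5} = \frac{\left(-4\right) \left(- \frac{16}{3}\right)}{5} = \frac{1}{5} \cdot \frac{64}{3} = \frac{64}{15} \approx 4.2667$)
$T = \frac{1216}{15}$ ($T = 19 \cdot \frac{64}{15} = \frac{1216}{15} \approx 81.067$)
$\frac{1}{T} = \frac{1}{\frac{1216}{15}} = \frac{15}{1216}$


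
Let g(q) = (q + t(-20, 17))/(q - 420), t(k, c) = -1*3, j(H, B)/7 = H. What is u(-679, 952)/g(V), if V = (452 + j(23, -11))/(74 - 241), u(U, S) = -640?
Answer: -22640960/557 ≈ -40648.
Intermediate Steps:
j(H, B) = 7*H
V = -613/167 (V = (452 + 7*23)/(74 - 241) = (452 + 161)/(-167) = 613*(-1/167) = -613/167 ≈ -3.6707)
t(k, c) = -3
g(q) = (-3 + q)/(-420 + q) (g(q) = (q - 3)/(q - 420) = (-3 + q)/(-420 + q))
u(-679, 952)/g(V) = -640*(-420 - 613/167)/(-3 - 613/167) = -640/(-1114/167/(-70753/167)) = -640/((-167/70753*(-1114/167))) = -640/1114/70753 = -640*70753/1114 = -22640960/557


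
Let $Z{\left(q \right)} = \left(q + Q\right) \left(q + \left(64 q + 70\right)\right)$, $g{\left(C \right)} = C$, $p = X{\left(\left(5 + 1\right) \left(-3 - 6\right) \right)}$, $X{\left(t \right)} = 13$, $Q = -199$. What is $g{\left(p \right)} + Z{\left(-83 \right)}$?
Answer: $1501663$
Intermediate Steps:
$p = 13$
$Z{\left(q \right)} = \left(-199 + q\right) \left(70 + 65 q\right)$ ($Z{\left(q \right)} = \left(q - 199\right) \left(q + \left(64 q + 70\right)\right) = \left(-199 + q\right) \left(q + \left(70 + 64 q\right)\right) = \left(-199 + q\right) \left(70 + 65 q\right)$)
$g{\left(p \right)} + Z{\left(-83 \right)} = 13 - \left(-1053865 - 447785\right) = 13 + \left(-13930 + 1067795 + 65 \cdot 6889\right) = 13 + \left(-13930 + 1067795 + 447785\right) = 13 + 1501650 = 1501663$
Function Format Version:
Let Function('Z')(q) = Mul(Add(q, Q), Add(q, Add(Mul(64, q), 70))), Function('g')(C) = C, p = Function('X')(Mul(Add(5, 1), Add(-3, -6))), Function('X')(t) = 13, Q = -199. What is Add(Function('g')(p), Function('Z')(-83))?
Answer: 1501663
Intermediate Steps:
p = 13
Function('Z')(q) = Mul(Add(-199, q), Add(70, Mul(65, q))) (Function('Z')(q) = Mul(Add(q, -199), Add(q, Add(Mul(64, q), 70))) = Mul(Add(-199, q), Add(q, Add(70, Mul(64, q)))) = Mul(Add(-199, q), Add(70, Mul(65, q))))
Add(Function('g')(p), Function('Z')(-83)) = Add(13, Add(-13930, Mul(-12865, -83), Mul(65, Pow(-83, 2)))) = Add(13, Add(-13930, 1067795, Mul(65, 6889))) = Add(13, Add(-13930, 1067795, 447785)) = Add(13, 1501650) = 1501663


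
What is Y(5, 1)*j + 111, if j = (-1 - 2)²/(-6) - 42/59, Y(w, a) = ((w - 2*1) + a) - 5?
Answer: 13359/118 ≈ 113.21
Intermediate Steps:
Y(w, a) = -7 + a + w (Y(w, a) = ((w - 2) + a) - 5 = ((-2 + w) + a) - 5 = (-2 + a + w) - 5 = -7 + a + w)
j = -261/118 (j = (-3)²*(-⅙) - 42*1/59 = 9*(-⅙) - 42/59 = -3/2 - 42/59 = -261/118 ≈ -2.2119)
Y(5, 1)*j + 111 = (-7 + 1 + 5)*(-261/118) + 111 = -1*(-261/118) + 111 = 261/118 + 111 = 13359/118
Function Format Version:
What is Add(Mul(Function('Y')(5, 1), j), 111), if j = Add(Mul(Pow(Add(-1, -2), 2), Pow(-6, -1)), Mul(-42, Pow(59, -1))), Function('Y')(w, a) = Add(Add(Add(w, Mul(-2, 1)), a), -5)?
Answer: Rational(13359, 118) ≈ 113.21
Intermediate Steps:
Function('Y')(w, a) = Add(-7, a, w) (Function('Y')(w, a) = Add(Add(Add(w, -2), a), -5) = Add(Add(Add(-2, w), a), -5) = Add(Add(-2, a, w), -5) = Add(-7, a, w))
j = Rational(-261, 118) (j = Add(Mul(Pow(-3, 2), Rational(-1, 6)), Mul(-42, Rational(1, 59))) = Add(Mul(9, Rational(-1, 6)), Rational(-42, 59)) = Add(Rational(-3, 2), Rational(-42, 59)) = Rational(-261, 118) ≈ -2.2119)
Add(Mul(Function('Y')(5, 1), j), 111) = Add(Mul(Add(-7, 1, 5), Rational(-261, 118)), 111) = Add(Mul(-1, Rational(-261, 118)), 111) = Add(Rational(261, 118), 111) = Rational(13359, 118)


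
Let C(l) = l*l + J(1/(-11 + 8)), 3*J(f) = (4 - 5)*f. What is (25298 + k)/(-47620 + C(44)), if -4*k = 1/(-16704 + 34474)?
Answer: -16183636551/29224897400 ≈ -0.55376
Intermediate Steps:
J(f) = -f/3 (J(f) = ((4 - 5)*f)/3 = (-f)/3 = -f/3)
C(l) = 1/9 + l**2 (C(l) = l*l - 1/(3*(-11 + 8)) = l**2 - 1/3/(-3) = l**2 - 1/3*(-1/3) = l**2 + 1/9 = 1/9 + l**2)
k = -1/71080 (k = -1/(4*(-16704 + 34474)) = -1/4/17770 = -1/4*1/17770 = -1/71080 ≈ -1.4069e-5)
(25298 + k)/(-47620 + C(44)) = (25298 - 1/71080)/(-47620 + (1/9 + 44**2)) = 1798181839/(71080*(-47620 + (1/9 + 1936))) = 1798181839/(71080*(-47620 + 17425/9)) = 1798181839/(71080*(-411155/9)) = (1798181839/71080)*(-9/411155) = -16183636551/29224897400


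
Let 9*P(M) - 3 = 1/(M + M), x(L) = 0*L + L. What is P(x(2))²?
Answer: 169/1296 ≈ 0.13040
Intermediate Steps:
x(L) = L (x(L) = 0 + L = L)
P(M) = ⅓ + 1/(18*M) (P(M) = ⅓ + 1/(9*(M + M)) = ⅓ + 1/(9*((2*M))) = ⅓ + (1/(2*M))/9 = ⅓ + 1/(18*M))
P(x(2))² = ((1/18)*(1 + 6*2)/2)² = ((1/18)*(½)*(1 + 12))² = ((1/18)*(½)*13)² = (13/36)² = 169/1296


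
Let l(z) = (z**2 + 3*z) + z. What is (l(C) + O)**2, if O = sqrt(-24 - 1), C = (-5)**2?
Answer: 525600 + 7250*I ≈ 5.256e+5 + 7250.0*I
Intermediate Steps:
C = 25
O = 5*I (O = sqrt(-25) = 5*I ≈ 5.0*I)
l(z) = z**2 + 4*z
(l(C) + O)**2 = (25*(4 + 25) + 5*I)**2 = (25*29 + 5*I)**2 = (725 + 5*I)**2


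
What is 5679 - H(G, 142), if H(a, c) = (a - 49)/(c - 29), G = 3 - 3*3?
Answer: 641782/113 ≈ 5679.5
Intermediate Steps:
G = -6 (G = 3 - 9 = -6)
H(a, c) = (-49 + a)/(-29 + c)
5679 - H(G, 142) = 5679 - (-49 - 6)/(-29 + 142) = 5679 - (-55)/113 = 5679 - 1*(-55/113) = 5679 + 55/113 = 641782/113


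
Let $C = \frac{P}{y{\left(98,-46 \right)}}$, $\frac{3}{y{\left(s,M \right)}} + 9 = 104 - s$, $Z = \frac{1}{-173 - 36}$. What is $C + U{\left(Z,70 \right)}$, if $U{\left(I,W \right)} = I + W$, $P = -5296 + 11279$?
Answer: $- \frac{1235818}{209} \approx -5913.0$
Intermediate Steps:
$Z = - \frac{1}{209}$ ($Z = \frac{1}{-209} = - \frac{1}{209} \approx -0.0047847$)
$y{\left(s,M \right)} = \frac{3}{95 - s}$ ($y{\left(s,M \right)} = \frac{3}{-9 - \left(-104 + s\right)} = \frac{3}{95 - s}$)
$P = 5983$
$C = -5983$ ($C = \frac{5983}{\left(-3\right) \frac{1}{-95 + 98}} = \frac{5983}{\left(-3\right) \frac{1}{3}} = \frac{5983}{-1} = 5983 \left(-1\right) = -5983$)
$C + U{\left(Z,70 \right)} = -5983 + \left(- \frac{1}{209} + 70\right) = -5983 + \frac{14629}{209} = - \frac{1235818}{209}$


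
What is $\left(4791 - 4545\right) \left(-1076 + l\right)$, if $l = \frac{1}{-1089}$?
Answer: $- \frac{96084730}{363} \approx -2.647 \cdot 10^{5}$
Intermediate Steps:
$l = - \frac{1}{1089} \approx -0.00091827$
$\left(4791 - 4545\right) \left(-1076 + l\right) = \left(4791 - 4545\right) \left(-1076 - \frac{1}{1089}\right) = 246 \left(- \frac{1171765}{1089}\right) = - \frac{96084730}{363}$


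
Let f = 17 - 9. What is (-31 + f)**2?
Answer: 529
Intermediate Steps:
f = 8
(-31 + f)**2 = (-31 + 8)**2 = (-23)**2 = 529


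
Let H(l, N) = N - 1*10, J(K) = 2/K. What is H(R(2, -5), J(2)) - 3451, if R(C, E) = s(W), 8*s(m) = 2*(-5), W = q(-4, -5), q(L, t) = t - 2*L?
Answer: -3460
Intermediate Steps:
W = 3 (W = -5 - 2*(-4) = -5 + 8 = 3)
s(m) = -5/4 (s(m) = (2*(-5))/8 = (⅛)*(-10) = -5/4)
R(C, E) = -5/4
H(l, N) = -10 + N (H(l, N) = N - 10 = -10 + N)
H(R(2, -5), J(2)) - 3451 = (-10 + 2/2) - 3451 = (-10 + 2*(½)) - 3451 = (-10 + 1) - 3451 = -9 - 3451 = -3460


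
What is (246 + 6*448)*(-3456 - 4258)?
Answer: -22632876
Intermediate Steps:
(246 + 6*448)*(-3456 - 4258) = (246 + 2688)*(-7714) = 2934*(-7714) = -22632876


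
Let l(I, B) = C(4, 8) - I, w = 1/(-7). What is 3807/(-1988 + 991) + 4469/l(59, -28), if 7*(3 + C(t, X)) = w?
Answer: -229893530/3029883 ≈ -75.875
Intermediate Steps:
w = -⅐ ≈ -0.14286
C(t, X) = -148/49 (C(t, X) = -3 + (⅐)*(-⅐) = -3 - 1/49 = -148/49)
l(I, B) = -148/49 - I
3807/(-1988 + 991) + 4469/l(59, -28) = 3807/(-1988 + 991) + 4469/(-148/49 - 1*59) = 3807/(-997) + 4469/(-148/49 - 59) = 3807*(-1/997) + 4469/(-3039/49) = -3807/997 + 4469*(-49/3039) = -3807/997 - 218981/3039 = -229893530/3029883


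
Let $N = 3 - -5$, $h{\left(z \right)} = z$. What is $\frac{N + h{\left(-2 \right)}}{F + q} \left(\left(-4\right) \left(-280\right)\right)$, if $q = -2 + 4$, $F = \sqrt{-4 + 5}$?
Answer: $2240$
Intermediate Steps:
$F = 1$ ($F = \sqrt{1} = 1$)
$N = 8$ ($N = 3 + 5 = 8$)
$q = 2$
$\frac{N + h{\left(-2 \right)}}{F + q} \left(\left(-4\right) \left(-280\right)\right) = \frac{8 - 2}{1 + 2} \left(\left(-4\right) \left(-280\right)\right) = \frac{6}{3} \cdot 1120 = 6 \cdot \frac{1}{3} \cdot 1120 = 2 \cdot 1120 = 2240$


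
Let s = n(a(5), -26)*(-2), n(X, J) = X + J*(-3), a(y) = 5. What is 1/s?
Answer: -1/166 ≈ -0.0060241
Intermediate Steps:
n(X, J) = X - 3*J
s = -166 (s = (5 - 3*(-26))*(-2) = (5 + 78)*(-2) = 83*(-2) = -166)
1/s = 1/(-166) = -1/166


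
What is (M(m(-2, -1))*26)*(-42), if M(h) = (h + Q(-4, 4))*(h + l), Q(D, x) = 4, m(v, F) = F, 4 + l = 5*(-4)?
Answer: 81900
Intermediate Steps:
l = -24 (l = -4 + 5*(-4) = -4 - 20 = -24)
M(h) = (-24 + h)*(4 + h) (M(h) = (h + 4)*(h - 24) = (4 + h)*(-24 + h) = (-24 + h)*(4 + h))
(M(m(-2, -1))*26)*(-42) = ((-96 + (-1)² - 20*(-1))*26)*(-42) = ((-96 + 1 + 20)*26)*(-42) = -75*26*(-42) = -1950*(-42) = 81900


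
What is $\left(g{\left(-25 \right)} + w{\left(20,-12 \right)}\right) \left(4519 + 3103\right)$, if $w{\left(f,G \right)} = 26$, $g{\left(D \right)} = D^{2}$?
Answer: $4961922$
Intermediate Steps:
$\left(g{\left(-25 \right)} + w{\left(20,-12 \right)}\right) \left(4519 + 3103\right) = \left(\left(-25\right)^{2} + 26\right) \left(4519 + 3103\right) = \left(625 + 26\right) 7622 = 651 \cdot 7622 = 4961922$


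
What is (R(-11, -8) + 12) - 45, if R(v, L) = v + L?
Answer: -52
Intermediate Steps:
R(v, L) = L + v
(R(-11, -8) + 12) - 45 = ((-8 - 11) + 12) - 45 = (-19 + 12) - 45 = -7 - 45 = -52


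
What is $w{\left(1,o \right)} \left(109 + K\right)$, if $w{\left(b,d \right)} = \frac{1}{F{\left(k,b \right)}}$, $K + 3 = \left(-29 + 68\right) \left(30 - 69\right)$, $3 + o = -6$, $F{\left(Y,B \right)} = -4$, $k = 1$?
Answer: $\frac{1415}{4} \approx 353.75$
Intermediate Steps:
$o = -9$ ($o = -3 - 6 = -9$)
$K = -1524$ ($K = -3 + \left(-29 + 68\right) \left(30 - 69\right) = -3 + 39 \left(-39\right) = -3 - 1521 = -1524$)
$w{\left(b,d \right)} = - \frac{1}{4}$ ($w{\left(b,d \right)} = \frac{1}{-4} = - \frac{1}{4}$)
$w{\left(1,o \right)} \left(109 + K\right) = - \frac{109 - 1524}{4} = \left(- \frac{1}{4}\right) \left(-1415\right) = \frac{1415}{4}$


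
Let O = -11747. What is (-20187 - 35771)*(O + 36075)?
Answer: -1361346224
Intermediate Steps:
(-20187 - 35771)*(O + 36075) = (-20187 - 35771)*(-11747 + 36075) = -55958*24328 = -1361346224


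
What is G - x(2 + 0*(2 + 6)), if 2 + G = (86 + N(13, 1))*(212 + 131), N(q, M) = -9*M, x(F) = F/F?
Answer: 26408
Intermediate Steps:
x(F) = 1
G = 26409 (G = -2 + (86 - 9*1)*(212 + 131) = -2 + (86 - 9)*343 = -2 + 77*343 = -2 + 26411 = 26409)
G - x(2 + 0*(2 + 6)) = 26409 - 1*1 = 26409 - 1 = 26408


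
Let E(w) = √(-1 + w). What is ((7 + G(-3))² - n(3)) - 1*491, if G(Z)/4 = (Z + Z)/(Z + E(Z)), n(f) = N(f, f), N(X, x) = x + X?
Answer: -59728/169 + 15648*I/169 ≈ -353.42 + 92.592*I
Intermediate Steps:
N(X, x) = X + x
n(f) = 2*f (n(f) = f + f = 2*f)
G(Z) = 8*Z/(Z + √(-1 + Z)) (G(Z) = 4*((Z + Z)/(Z + √(-1 + Z))) = 4*((2*Z)/(Z + √(-1 + Z))) = 4*(2*Z/(Z + √(-1 + Z))) = 8*Z/(Z + √(-1 + Z)))
((7 + G(-3))² - n(3)) - 1*491 = ((7 + 8*(-3)/(-3 + √(-1 - 3)))² - 2*3) - 1*491 = ((7 + 8*(-3)/(-3 + √(-4)))² - 1*6) - 491 = ((7 + 8*(-3)/(-3 + 2*I))² - 6) - 491 = ((7 + 8*(-3)*((-3 - 2*I)/13))² - 6) - 491 = ((7 + (72/13 + 48*I/13))² - 6) - 491 = ((163/13 + 48*I/13)² - 6) - 491 = (-6 + (163/13 + 48*I/13)²) - 491 = -497 + (163/13 + 48*I/13)²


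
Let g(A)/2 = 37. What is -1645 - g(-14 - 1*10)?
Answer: -1719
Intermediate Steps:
g(A) = 74 (g(A) = 2*37 = 74)
-1645 - g(-14 - 1*10) = -1645 - 1*74 = -1645 - 74 = -1719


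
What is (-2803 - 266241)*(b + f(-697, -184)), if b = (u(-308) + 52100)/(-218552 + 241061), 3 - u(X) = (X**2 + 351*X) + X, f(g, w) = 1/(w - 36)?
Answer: -107778959139/137555 ≈ -7.8353e+5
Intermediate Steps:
f(g, w) = 1/(-36 + w)
u(X) = 3 - X**2 - 352*X (u(X) = 3 - ((X**2 + 351*X) + X) = 3 - (X**2 + 352*X) = 3 + (-X**2 - 352*X) = 3 - X**2 - 352*X)
b = 7295/2501 (b = ((3 - 1*(-308)**2 - 352*(-308)) + 52100)/(-218552 + 241061) = ((3 - 1*94864 + 108416) + 52100)/22509 = ((3 - 94864 + 108416) + 52100)*(1/22509) = (13555 + 52100)*(1/22509) = 65655*(1/22509) = 7295/2501 ≈ 2.9168)
(-2803 - 266241)*(b + f(-697, -184)) = (-2803 - 266241)*(7295/2501 + 1/(-36 - 184)) = -269044*(7295/2501 + 1/(-220)) = -269044*(7295/2501 - 1/220) = -269044*1602399/550220 = -107778959139/137555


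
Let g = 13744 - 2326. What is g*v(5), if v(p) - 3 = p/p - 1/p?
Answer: 216942/5 ≈ 43388.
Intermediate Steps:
v(p) = 4 - 1/p (v(p) = 3 + (p/p - 1/p) = 3 + (1 - 1/p) = 4 - 1/p)
g = 11418
g*v(5) = 11418*(4 - 1/5) = 11418*(4 - 1*⅕) = 11418*(4 - ⅕) = 11418*(19/5) = 216942/5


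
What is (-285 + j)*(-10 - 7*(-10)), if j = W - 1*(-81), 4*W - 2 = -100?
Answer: -13710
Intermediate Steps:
W = -49/2 (W = 1/2 + (1/4)*(-100) = 1/2 - 25 = -49/2 ≈ -24.500)
j = 113/2 (j = -49/2 - 1*(-81) = -49/2 + 81 = 113/2 ≈ 56.500)
(-285 + j)*(-10 - 7*(-10)) = (-285 + 113/2)*(-10 - 7*(-10)) = -457*(-10 + 70)/2 = -457/2*60 = -13710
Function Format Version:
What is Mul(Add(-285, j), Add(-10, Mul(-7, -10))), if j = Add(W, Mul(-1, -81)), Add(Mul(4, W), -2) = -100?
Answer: -13710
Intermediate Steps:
W = Rational(-49, 2) (W = Add(Rational(1, 2), Mul(Rational(1, 4), -100)) = Add(Rational(1, 2), -25) = Rational(-49, 2) ≈ -24.500)
j = Rational(113, 2) (j = Add(Rational(-49, 2), Mul(-1, -81)) = Add(Rational(-49, 2), 81) = Rational(113, 2) ≈ 56.500)
Mul(Add(-285, j), Add(-10, Mul(-7, -10))) = Mul(Add(-285, Rational(113, 2)), Add(-10, Mul(-7, -10))) = Mul(Rational(-457, 2), Add(-10, 70)) = Mul(Rational(-457, 2), 60) = -13710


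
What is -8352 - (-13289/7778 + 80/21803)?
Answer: -1416074228541/169583734 ≈ -8350.3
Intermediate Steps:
-8352 - (-13289/7778 + 80/21803) = -8352 - 1*(-289117827/169583734) = -8352 + 289117827/169583734 = -1416074228541/169583734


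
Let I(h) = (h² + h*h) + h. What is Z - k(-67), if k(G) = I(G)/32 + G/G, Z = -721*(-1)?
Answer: 14129/32 ≈ 441.53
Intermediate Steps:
I(h) = h + 2*h² (I(h) = (h² + h²) + h = 2*h² + h = h + 2*h²)
Z = 721
k(G) = 1 + G*(1 + 2*G)/32 (k(G) = (G*(1 + 2*G))/32 + G/G = (G*(1 + 2*G))*(1/32) + 1 = G*(1 + 2*G)/32 + 1 = 1 + G*(1 + 2*G)/32)
Z - k(-67) = 721 - (1 + (1/32)*(-67)*(1 + 2*(-67))) = 721 - (1 + (1/32)*(-67)*(1 - 134)) = 721 - (1 + (1/32)*(-67)*(-133)) = 721 - (1 + 8911/32) = 721 - 1*8943/32 = 721 - 8943/32 = 14129/32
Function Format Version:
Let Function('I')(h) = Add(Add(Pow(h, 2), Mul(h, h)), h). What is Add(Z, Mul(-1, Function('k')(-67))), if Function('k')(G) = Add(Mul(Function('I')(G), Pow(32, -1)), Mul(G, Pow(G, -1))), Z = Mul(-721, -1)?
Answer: Rational(14129, 32) ≈ 441.53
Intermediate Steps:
Function('I')(h) = Add(h, Mul(2, Pow(h, 2))) (Function('I')(h) = Add(Add(Pow(h, 2), Pow(h, 2)), h) = Add(Mul(2, Pow(h, 2)), h) = Add(h, Mul(2, Pow(h, 2))))
Z = 721
Function('k')(G) = Add(1, Mul(Rational(1, 32), G, Add(1, Mul(2, G)))) (Function('k')(G) = Add(Mul(Mul(G, Add(1, Mul(2, G))), Pow(32, -1)), Mul(G, Pow(G, -1))) = Add(Mul(Mul(G, Add(1, Mul(2, G))), Rational(1, 32)), 1) = Add(Mul(Rational(1, 32), G, Add(1, Mul(2, G))), 1) = Add(1, Mul(Rational(1, 32), G, Add(1, Mul(2, G)))))
Add(Z, Mul(-1, Function('k')(-67))) = Add(721, Mul(-1, Add(1, Mul(Rational(1, 32), -67, Add(1, Mul(2, -67)))))) = Add(721, Mul(-1, Add(1, Mul(Rational(1, 32), -67, Add(1, -134))))) = Add(721, Mul(-1, Add(1, Mul(Rational(1, 32), -67, -133)))) = Add(721, Mul(-1, Add(1, Rational(8911, 32)))) = Add(721, Mul(-1, Rational(8943, 32))) = Add(721, Rational(-8943, 32)) = Rational(14129, 32)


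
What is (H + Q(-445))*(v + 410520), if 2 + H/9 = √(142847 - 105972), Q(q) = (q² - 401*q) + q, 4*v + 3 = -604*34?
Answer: 609710766787/4 + 364846725*√59/4 ≈ 1.5313e+11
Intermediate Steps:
v = -20539/4 (v = -¾ + (-604*34)/4 = -¾ + (¼)*(-20536) = -¾ - 5134 = -20539/4 ≈ -5134.8)
Q(q) = q² - 400*q
H = -18 + 225*√59 (H = -18 + 9*√(142847 - 105972) = -18 + 9*√36875 = -18 + 9*(25*√59) = -18 + 225*√59 ≈ 1710.3)
(H + Q(-445))*(v + 410520) = ((-18 + 225*√59) - 445*(-400 - 445))*(-20539/4 + 410520) = ((-18 + 225*√59) - 445*(-845))*(1621541/4) = ((-18 + 225*√59) + 376025)*(1621541/4) = (376007 + 225*√59)*(1621541/4) = 609710766787/4 + 364846725*√59/4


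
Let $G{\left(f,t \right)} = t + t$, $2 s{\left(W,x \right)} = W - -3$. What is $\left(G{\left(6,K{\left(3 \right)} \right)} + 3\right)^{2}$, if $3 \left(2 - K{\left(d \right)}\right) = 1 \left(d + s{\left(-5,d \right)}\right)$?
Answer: $\frac{289}{9} \approx 32.111$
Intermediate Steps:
$s{\left(W,x \right)} = \frac{3}{2} + \frac{W}{2}$ ($s{\left(W,x \right)} = \frac{W - -3}{2} = \frac{W + 3}{2} = \frac{3 + W}{2} = \frac{3}{2} + \frac{W}{2}$)
$K{\left(d \right)} = \frac{7}{3} - \frac{d}{3}$ ($K{\left(d \right)} = 2 - \frac{1 \left(d + \left(\frac{3}{2} + \frac{1}{2} \left(-5\right)\right)\right)}{3} = 2 - \frac{1 \left(d + \left(\frac{3}{2} - \frac{5}{2}\right)\right)}{3} = 2 - \frac{1 \left(d - 1\right)}{3} = 2 - \frac{1 \left(-1 + d\right)}{3} = 2 - \frac{-1 + d}{3} = 2 - \left(- \frac{1}{3} + \frac{d}{3}\right) = \frac{7}{3} - \frac{d}{3}$)
$G{\left(f,t \right)} = 2 t$
$\left(G{\left(6,K{\left(3 \right)} \right)} + 3\right)^{2} = \left(2 \left(\frac{7}{3} - 1\right) + 3\right)^{2} = \left(2 \cdot \frac{4}{3} + 3\right)^{2} = \left(\frac{8}{3} + 3\right)^{2} = \left(\frac{17}{3}\right)^{2} = \frac{289}{9}$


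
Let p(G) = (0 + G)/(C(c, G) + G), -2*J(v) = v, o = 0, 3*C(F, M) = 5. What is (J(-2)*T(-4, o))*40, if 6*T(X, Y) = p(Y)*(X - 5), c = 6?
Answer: 0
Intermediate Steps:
C(F, M) = 5/3 (C(F, M) = (⅓)*5 = 5/3)
J(v) = -v/2
p(G) = G/(5/3 + G) (p(G) = (0 + G)/(5/3 + G) = G/(5/3 + G))
T(X, Y) = Y*(-5 + X)/(2*(5 + 3*Y)) (T(X, Y) = ((3*Y/(5 + 3*Y))*(X - 5))/6 = ((3*Y/(5 + 3*Y))*(-5 + X))/6 = (3*Y*(-5 + X)/(5 + 3*Y))/6 = Y*(-5 + X)/(2*(5 + 3*Y)))
(J(-2)*T(-4, o))*40 = ((-½*(-2))*((½)*0*(-5 - 4)/(5 + 3*0)))*40 = (1*((½)*0*(-9)/(5 + 0)))*40 = (1*((½)*0*(-9)/5))*40 = (1*((½)*0*(⅕)*(-9)))*40 = (1*0)*40 = 0*40 = 0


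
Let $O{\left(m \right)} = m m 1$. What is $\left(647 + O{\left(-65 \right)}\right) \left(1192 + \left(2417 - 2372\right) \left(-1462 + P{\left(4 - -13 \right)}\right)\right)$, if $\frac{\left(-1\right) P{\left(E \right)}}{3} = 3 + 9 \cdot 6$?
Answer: $-352211496$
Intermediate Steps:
$O{\left(m \right)} = m^{2}$ ($O{\left(m \right)} = m^{2} \cdot 1 = m^{2}$)
$P{\left(E \right)} = -171$ ($P{\left(E \right)} = - 3 \left(3 + 9 \cdot 6\right) = - 3 \left(3 + 54\right) = \left(-3\right) 57 = -171$)
$\left(647 + O{\left(-65 \right)}\right) \left(1192 + \left(2417 - 2372\right) \left(-1462 + P{\left(4 - -13 \right)}\right)\right) = \left(647 + \left(-65\right)^{2}\right) \left(1192 + \left(2417 - 2372\right) \left(-1462 - 171\right)\right) = \left(647 + 4225\right) \left(1192 + 45 \left(-1633\right)\right) = 4872 \left(1192 - 73485\right) = 4872 \left(-72293\right) = -352211496$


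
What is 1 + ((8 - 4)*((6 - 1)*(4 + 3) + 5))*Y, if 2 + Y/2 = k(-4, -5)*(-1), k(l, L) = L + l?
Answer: 2241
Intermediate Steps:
Y = 14 (Y = -4 + 2*((-5 - 4)*(-1)) = -4 + 2*(-9*(-1)) = -4 + 2*9 = -4 + 18 = 14)
1 + ((8 - 4)*((6 - 1)*(4 + 3) + 5))*Y = 1 + ((8 - 4)*((6 - 1)*(4 + 3) + 5))*14 = 1 + (4*(5*7 + 5))*14 = 1 + (4*(35 + 5))*14 = 1 + (4*40)*14 = 1 + 160*14 = 1 + 2240 = 2241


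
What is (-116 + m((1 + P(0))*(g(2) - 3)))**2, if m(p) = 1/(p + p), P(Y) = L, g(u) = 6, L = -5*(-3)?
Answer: 123988225/9216 ≈ 13454.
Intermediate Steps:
L = 15
P(Y) = 15
m(p) = 1/(2*p)
(-116 + m((1 + P(0))*(g(2) - 3)))**2 = (-116 + 1/(2*(((1 + 15)*(6 - 3)))))**2 = (-116 + 1/(2*((16*3))))**2 = (-116 + (1/2)/48)**2 = (-116 + (1/2)*(1/48))**2 = (-116 + 1/96)**2 = (-11135/96)**2 = 123988225/9216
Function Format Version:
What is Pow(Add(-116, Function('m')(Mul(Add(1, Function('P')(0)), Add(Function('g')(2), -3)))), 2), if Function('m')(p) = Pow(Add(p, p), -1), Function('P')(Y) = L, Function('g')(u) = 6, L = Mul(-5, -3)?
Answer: Rational(123988225, 9216) ≈ 13454.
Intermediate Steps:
L = 15
Function('P')(Y) = 15
Function('m')(p) = Mul(Rational(1, 2), Pow(p, -1)) (Function('m')(p) = Pow(Mul(2, p), -1) = Mul(Rational(1, 2), Pow(p, -1)))
Pow(Add(-116, Function('m')(Mul(Add(1, Function('P')(0)), Add(Function('g')(2), -3)))), 2) = Pow(Add(-116, Mul(Rational(1, 2), Pow(Mul(Add(1, 15), Add(6, -3)), -1))), 2) = Pow(Add(-116, Mul(Rational(1, 2), Pow(Mul(16, 3), -1))), 2) = Pow(Add(-116, Mul(Rational(1, 2), Pow(48, -1))), 2) = Pow(Add(-116, Mul(Rational(1, 2), Rational(1, 48))), 2) = Pow(Add(-116, Rational(1, 96)), 2) = Pow(Rational(-11135, 96), 2) = Rational(123988225, 9216)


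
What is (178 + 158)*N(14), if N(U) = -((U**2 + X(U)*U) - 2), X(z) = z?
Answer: -131040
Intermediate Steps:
N(U) = 2 - 2*U**2 (N(U) = -((U**2 + U*U) - 2) = -((U**2 + U**2) - 2) = -(2*U**2 - 2) = -(-2 + 2*U**2) = 2 - 2*U**2)
(178 + 158)*N(14) = (178 + 158)*(2 - 2*14**2) = 336*(2 - 2*196) = 336*(2 - 392) = 336*(-390) = -131040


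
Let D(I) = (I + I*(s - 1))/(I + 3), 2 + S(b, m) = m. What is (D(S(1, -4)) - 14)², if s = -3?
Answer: 400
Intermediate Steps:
S(b, m) = -2 + m
D(I) = -3*I/(3 + I) (D(I) = (I + I*(-3 - 1))/(I + 3) = (I + I*(-4))/(3 + I) = (I - 4*I)/(3 + I) = (-3*I)/(3 + I) = -3*I/(3 + I))
(D(S(1, -4)) - 14)² = (-3*(-2 - 4)/(3 + (-2 - 4)) - 14)² = (-3*(-6)/(3 - 6) - 14)² = (-3*(-6)/(-3) - 14)² = (-3*(-6)*(-⅓) - 14)² = (-6 - 14)² = (-20)² = 400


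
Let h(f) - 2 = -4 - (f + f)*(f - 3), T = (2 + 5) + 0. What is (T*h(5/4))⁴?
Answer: 312900721/4096 ≈ 76392.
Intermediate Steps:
T = 7 (T = 7 + 0 = 7)
h(f) = -2 - 2*f*(-3 + f) (h(f) = 2 + (-4 - (f + f)*(f - 3)) = 2 + (-4 - 2*f*(-3 + f)) = -2 - 2*f*(-3 + f))
(T*h(5/4))⁴ = (7*(-2 - 2*(5/4)² + 6*(5/4)))⁴ = (7*(-2 - 2*25/16 + 15/2))⁴ = (7*(-2 - 25/8 + 15/2))⁴ = (7*(19/8))⁴ = (133/8)⁴ = 312900721/4096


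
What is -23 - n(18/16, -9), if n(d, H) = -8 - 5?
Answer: -10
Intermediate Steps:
n(d, H) = -13
-23 - n(18/16, -9) = -23 - 1*(-13) = -23 + 13 = -10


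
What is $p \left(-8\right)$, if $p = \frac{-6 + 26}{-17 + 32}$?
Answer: $- \frac{32}{3} \approx -10.667$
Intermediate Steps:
$p = \frac{4}{3}$ ($p = \frac{20}{15} = 20 \cdot \frac{1}{15} = \frac{4}{3} \approx 1.3333$)
$p \left(-8\right) = \frac{4}{3} \left(-8\right) = - \frac{32}{3}$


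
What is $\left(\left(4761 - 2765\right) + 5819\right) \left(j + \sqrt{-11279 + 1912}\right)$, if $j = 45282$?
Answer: $353878830 + 7815 i \sqrt{9367} \approx 3.5388 \cdot 10^{8} + 7.5636 \cdot 10^{5} i$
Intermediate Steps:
$\left(\left(4761 - 2765\right) + 5819\right) \left(j + \sqrt{-11279 + 1912}\right) = \left(\left(4761 - 2765\right) + 5819\right) \left(45282 + \sqrt{-11279 + 1912}\right) = \left(1996 + 5819\right) \left(45282 + \sqrt{-9367}\right) = 7815 \left(45282 + i \sqrt{9367}\right) = 353878830 + 7815 i \sqrt{9367}$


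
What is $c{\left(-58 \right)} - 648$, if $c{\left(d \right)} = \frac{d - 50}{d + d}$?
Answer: $- \frac{18765}{29} \approx -647.07$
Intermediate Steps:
$c{\left(d \right)} = \frac{-50 + d}{2 d}$
$c{\left(-58 \right)} - 648 = \frac{-50 - 58}{2 \left(-58\right)} - 648 = \frac{1}{2} \left(- \frac{1}{58}\right) \left(-108\right) - 648 = \frac{27}{29} - 648 = - \frac{18765}{29}$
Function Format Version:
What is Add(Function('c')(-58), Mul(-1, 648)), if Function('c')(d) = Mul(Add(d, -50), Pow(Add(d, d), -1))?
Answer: Rational(-18765, 29) ≈ -647.07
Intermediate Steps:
Function('c')(d) = Mul(Rational(1, 2), Pow(d, -1), Add(-50, d)) (Function('c')(d) = Mul(Add(-50, d), Pow(Mul(2, d), -1)) = Mul(Add(-50, d), Mul(Rational(1, 2), Pow(d, -1))) = Mul(Rational(1, 2), Pow(d, -1), Add(-50, d)))
Add(Function('c')(-58), Mul(-1, 648)) = Add(Mul(Rational(1, 2), Pow(-58, -1), Add(-50, -58)), Mul(-1, 648)) = Add(Mul(Rational(1, 2), Rational(-1, 58), -108), -648) = Add(Rational(27, 29), -648) = Rational(-18765, 29)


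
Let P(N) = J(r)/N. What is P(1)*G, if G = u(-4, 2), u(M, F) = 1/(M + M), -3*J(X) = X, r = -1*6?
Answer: -1/4 ≈ -0.25000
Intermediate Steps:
r = -6
J(X) = -X/3
P(N) = 2/N (P(N) = (-1/3*(-6))/N = 2/N)
u(M, F) = 1/(2*M)
G = -1/8 (G = (1/2)/(-4) = (1/2)*(-1/4) = -1/8 ≈ -0.12500)
P(1)*G = (2/1)*(-1/8) = (2*1)*(-1/8) = 2*(-1/8) = -1/4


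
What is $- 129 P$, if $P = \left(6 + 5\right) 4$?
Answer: $-5676$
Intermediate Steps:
$P = 44$ ($P = 11 \cdot 4 = 44$)
$- 129 P = \left(-129\right) 44 = -5676$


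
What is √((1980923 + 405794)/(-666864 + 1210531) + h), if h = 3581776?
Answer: √1058680465322926103/543667 ≈ 1892.6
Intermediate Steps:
√((1980923 + 405794)/(-666864 + 1210531) + h) = √((1980923 + 405794)/(-666864 + 1210531) + 3581776) = √(2386717/543667 + 3581776) = √(1947295799309/543667) = √1058680465322926103/543667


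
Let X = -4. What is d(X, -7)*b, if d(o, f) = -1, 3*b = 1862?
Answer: -1862/3 ≈ -620.67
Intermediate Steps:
b = 1862/3 (b = (⅓)*1862 = 1862/3 ≈ 620.67)
d(X, -7)*b = -1*1862/3 = -1862/3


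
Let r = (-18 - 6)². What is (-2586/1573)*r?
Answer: -1489536/1573 ≈ -946.94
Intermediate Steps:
r = 576 (r = (-24)² = 576)
(-2586/1573)*r = -2586/1573*576 = -1489536/1573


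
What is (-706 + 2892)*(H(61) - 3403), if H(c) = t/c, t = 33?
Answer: -453704300/61 ≈ -7.4378e+6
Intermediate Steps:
H(c) = 33/c
(-706 + 2892)*(H(61) - 3403) = (-706 + 2892)*(33/61 - 3403) = 2186*(33*(1/61) - 3403) = 2186*(33/61 - 3403) = 2186*(-207550/61) = -453704300/61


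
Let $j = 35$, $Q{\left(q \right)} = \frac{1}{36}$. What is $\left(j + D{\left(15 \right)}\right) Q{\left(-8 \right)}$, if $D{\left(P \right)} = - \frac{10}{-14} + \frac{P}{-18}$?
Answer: $\frac{1465}{1512} \approx 0.96891$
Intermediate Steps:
$Q{\left(q \right)} = \frac{1}{36}$
$D{\left(P \right)} = \frac{5}{7} - \frac{P}{18}$ ($D{\left(P \right)} = \left(-10\right) \left(- \frac{1}{14}\right) + P \left(- \frac{1}{18}\right) = \frac{5}{7} - \frac{P}{18}$)
$\left(j + D{\left(15 \right)}\right) Q{\left(-8 \right)} = \left(35 + \left(\frac{5}{7} - \frac{5}{6}\right)\right) \frac{1}{36} = \left(35 - \frac{5}{42}\right) \frac{1}{36} = \frac{1465}{42} \cdot \frac{1}{36} = \frac{1465}{1512}$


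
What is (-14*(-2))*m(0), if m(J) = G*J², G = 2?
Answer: 0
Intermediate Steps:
m(J) = 2*J²
(-14*(-2))*m(0) = (-14*(-2))*(2*0²) = 28*(2*0) = 28*0 = 0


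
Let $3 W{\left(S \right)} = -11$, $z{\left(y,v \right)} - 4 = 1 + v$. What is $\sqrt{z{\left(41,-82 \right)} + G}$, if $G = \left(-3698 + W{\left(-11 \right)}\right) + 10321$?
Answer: $\frac{\sqrt{58881}}{3} \approx 80.885$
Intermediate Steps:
$z{\left(y,v \right)} = 5 + v$ ($z{\left(y,v \right)} = 4 + \left(1 + v\right) = 5 + v$)
$W{\left(S \right)} = - \frac{11}{3}$ ($W{\left(S \right)} = \frac{1}{3} \left(-11\right) = - \frac{11}{3}$)
$G = \frac{19858}{3}$ ($G = \left(-3698 - \frac{11}{3}\right) + 10321 = - \frac{11105}{3} + 10321 = \frac{19858}{3} \approx 6619.3$)
$\sqrt{z{\left(41,-82 \right)} + G} = \sqrt{\left(5 - 82\right) + \frac{19858}{3}} = \sqrt{-77 + \frac{19858}{3}} = \sqrt{\frac{19627}{3}} = \frac{\sqrt{58881}}{3}$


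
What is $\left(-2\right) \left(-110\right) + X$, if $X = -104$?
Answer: $116$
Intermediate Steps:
$\left(-2\right) \left(-110\right) + X = \left(-2\right) \left(-110\right) - 104 = 220 - 104 = 116$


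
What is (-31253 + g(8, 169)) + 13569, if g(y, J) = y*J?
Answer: -16332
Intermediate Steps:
g(y, J) = J*y
(-31253 + g(8, 169)) + 13569 = (-31253 + 169*8) + 13569 = (-31253 + 1352) + 13569 = -29901 + 13569 = -16332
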